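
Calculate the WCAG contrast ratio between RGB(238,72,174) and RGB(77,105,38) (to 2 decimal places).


Linearize each sRGB channel c=v/255: c/12.92 if c ≤ 0.04045 else ((c+0.055)/1.055)^2.4
L = 0.2126×R_lin + 0.7152×G_lin + 0.0722×B_lin
Color 1 (238,72,174):
  R=238: 238/255≈0.9333 > 0.04045 → ((0.9333+0.055)/1.055)^2.4 ≈ 0.85499
  G=72: 72/255≈0.2824 > 0.04045 → ((0.2824+0.055)/1.055)^2.4 ≈ 0.06480
  B=174: 174/255≈0.6824 > 0.04045 → ((0.6824+0.055)/1.055)^2.4 ≈ 0.42327
  L1 = 0.2126×0.85499 + 0.7152×0.06480 + 0.0722×0.42327 ≈ 0.25868
Color 2 (77,105,38):
  R=77: 77/255≈0.3020 > 0.04045 → ((0.3020+0.055)/1.055)^2.4 ≈ 0.07421
  G=105: 105/255≈0.4118 > 0.04045 → ((0.4118+0.055)/1.055)^2.4 ≈ 0.14126
  B=38: 38/255≈0.1490 > 0.04045 → ((0.1490+0.055)/1.055)^2.4 ≈ 0.01938
  L2 = 0.2126×0.07421 + 0.7152×0.14126 + 0.0722×0.01938 ≈ 0.11821
Lighter = 0.25868, Darker = 0.11821
Ratio = (L_lighter + 0.05) / (L_darker + 0.05)
Ratio = (0.25868 + 0.05) / (0.11821 + 0.05) = 0.30868 / 0.16821 ≈ 1.8351
Ratio ≈ 1.84:1


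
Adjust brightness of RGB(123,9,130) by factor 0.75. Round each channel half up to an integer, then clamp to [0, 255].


Multiply each channel by 0.75, round half up, clamp to [0, 255]
R: 123×0.75 = 92.25 → round → 92
G: 9×0.75 = 6.75 → round → 7
B: 130×0.75 = 97.5 → round → 98
= RGB(92, 7, 98)


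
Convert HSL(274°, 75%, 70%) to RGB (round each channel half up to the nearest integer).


H=274°, S=0.75, L=0.70
C = (1-|2L-1|)×S = (1-|0.40|)×0.75 = 0.45
H' = H/60 = 274/60 ≈ 4.5667; X = C×(1-|H' mod 2 - 1|) = 0.255
m = L - C/2 = 0.70 - 0.225 = 0.475
Sector ⌊H'⌋ = 4 → (R',G',B') = (0.255, 0.0, 0.45)
RGB = ((R'+m)×255, (G'+m)×255, (B'+m)×255) = (186.15, 121.125, 235.875)
Round half up → RGB(186, 121, 236)


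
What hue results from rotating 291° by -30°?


New hue = (H + rotation) mod 360
New hue = (291 -30) mod 360
= 261 mod 360
= 261°


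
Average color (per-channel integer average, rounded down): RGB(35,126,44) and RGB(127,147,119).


Midpoint: each channel = ⌊(C₁+C₂)/2⌋
R: ⌊(35+127)/2⌋ = 81
G: ⌊(126+147)/2⌋ = 136
B: ⌊(44+119)/2⌋ = 81
= RGB(81, 136, 81)


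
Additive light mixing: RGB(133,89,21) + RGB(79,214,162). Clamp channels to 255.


Additive: each channel = min(255, C₁+C₂)
R: 133+79 = 212 → 212
G: 89+214 = 303 → 255
B: 21+162 = 183 → 183
= RGB(212, 255, 183)


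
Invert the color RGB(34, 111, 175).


Invert: (255-R, 255-G, 255-B)
R: 255-34 = 221
G: 255-111 = 144
B: 255-175 = 80
= RGB(221, 144, 80)


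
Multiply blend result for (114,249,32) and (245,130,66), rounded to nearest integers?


Multiply: C = A×B/255, rounded to nearest integer
R: 114×245/255 = 27930/255 ≈ 109.529 → 110
G: 249×130/255 = 32370/255 ≈ 126.941 → 127
B: 32×66/255 = 2112/255 ≈ 8.282 → 8
= RGB(110, 127, 8)


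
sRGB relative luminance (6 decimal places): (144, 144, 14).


Linearize each channel (sRGB transfer function): c = v/255; c_lin = c/12.92 if c ≤ 0.04045, else ((c+0.055)/1.055)^2.4
  R: 144/255 ≈ 0.564706 > 0.04045 → ((0.564706+0.055)/1.055)^2.4 ≈ 0.278894
  G: 144/255 ≈ 0.564706 > 0.04045 → ((0.564706+0.055)/1.055)^2.4 ≈ 0.278894
  B: 14/255 ≈ 0.054902 > 0.04045 → ((0.054902+0.055)/1.055)^2.4 ≈ 0.004391
R_lin = 0.278894, G_lin = 0.278894, B_lin = 0.004391
L = 0.2126×R + 0.7152×G + 0.0722×B
L = 0.2126×0.278894 + 0.7152×0.278894 + 0.0722×0.004391
L ≈ 0.259075


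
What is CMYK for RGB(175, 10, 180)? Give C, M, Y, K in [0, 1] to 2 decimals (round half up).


R'=175/255≈0.6863, G'=10/255≈0.0392, B'=180/255≈0.7059
K = 1 - max(R',G',B') = 1 - 180/255 = 75/255 = 0.29411… → 0.29
(1-R'-K)/(1-K) simplifies to (max-R)/max with max = 180:
C = (180-175)/180 = 5/180 = 0.02777… → 0.03
M = (180-10)/180 = 170/180 = 0.94444… → 0.94
Y = (180-180)/180 = 0/180 = 0 → 0.00
= CMYK(0.03, 0.94, 0.00, 0.29)


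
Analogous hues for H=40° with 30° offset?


Base hue: 40°
Left analog: (40 - 30) mod 360 = 10°
Right analog: (40 + 30) mod 360 = 70°
Analogous hues = 10° and 70°


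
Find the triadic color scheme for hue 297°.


Triadic: equally spaced at 120° intervals
H1 = 297°
H2 = (297 + 120) mod 360 = 57°
H3 = (297 + 240) mod 360 = 177°
Triadic = 297°, 57°, 177°


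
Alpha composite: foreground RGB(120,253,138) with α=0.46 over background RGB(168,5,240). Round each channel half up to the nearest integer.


C = α×F + (1-α)×B, with 1-α = 0.54
R: 0.46×120 + 0.54×168 = 55.20 + 90.72 = 145.92 → 146
G: 0.46×253 + 0.54×5 = 116.38 + 2.70 = 119.08 → 119
B: 0.46×138 + 0.54×240 = 63.48 + 129.60 = 193.08 → 193
= RGB(146, 119, 193)


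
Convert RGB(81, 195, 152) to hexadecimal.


R = 81 → 51 (hex)
G = 195 → C3 (hex)
B = 152 → 98 (hex)
Hex = #51C398


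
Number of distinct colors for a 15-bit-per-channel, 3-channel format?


Total bits = 15 bits/channel × 3 channels = 45 bits
Distinct colors = 2^45
= 35,184,372,088,832 colors


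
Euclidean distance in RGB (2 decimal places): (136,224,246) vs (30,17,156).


d = √[(R₁-R₂)² + (G₁-G₂)² + (B₁-B₂)²]
d = √[(136-30)² + (224-17)² + (246-156)²]
d = √[11236 + 42849 + 8100]
d = √62185
d ≈ 249.37


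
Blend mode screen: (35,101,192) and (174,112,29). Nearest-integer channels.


Screen: C = 255 - (255-A)×(255-B)/255, rounded to nearest integer
R: 255 - (255-35)×(255-174)/255 = 255 - 17820/255 ≈ 255 - 69.882 = 185.118 → 185
G: 255 - (255-101)×(255-112)/255 = 255 - 22022/255 ≈ 255 - 86.361 = 168.639 → 169
B: 255 - (255-192)×(255-29)/255 = 255 - 14238/255 ≈ 255 - 55.835 = 199.165 → 199
= RGB(185, 169, 199)


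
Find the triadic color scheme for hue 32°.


Triadic: equally spaced at 120° intervals
H1 = 32°
H2 = (32 + 120) mod 360 = 152°
H3 = (32 + 240) mod 360 = 272°
Triadic = 32°, 152°, 272°


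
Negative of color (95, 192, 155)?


Invert: (255-R, 255-G, 255-B)
R: 255-95 = 160
G: 255-192 = 63
B: 255-155 = 100
= RGB(160, 63, 100)


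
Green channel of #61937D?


Color: #61937D
R = 61 = 97
G = 93 = 147
B = 7D = 125
Green = 147


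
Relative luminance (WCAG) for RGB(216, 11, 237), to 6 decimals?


Linearize each channel (sRGB transfer function): c = v/255; c_lin = c/12.92 if c ≤ 0.04045, else ((c+0.055)/1.055)^2.4
  R: 216/255 ≈ 0.847059 > 0.04045 → ((0.847059+0.055)/1.055)^2.4 ≈ 0.686685
  G: 11/255 ≈ 0.043137 > 0.04045 → ((0.043137+0.055)/1.055)^2.4 ≈ 0.003347
  B: 237/255 ≈ 0.929412 > 0.04045 → ((0.929412+0.055)/1.055)^2.4 ≈ 0.846873
R_lin = 0.686685, G_lin = 0.003347, B_lin = 0.846873
L = 0.2126×R + 0.7152×G + 0.0722×B
L = 0.2126×0.686685 + 0.7152×0.003347 + 0.0722×0.846873
L ≈ 0.209527


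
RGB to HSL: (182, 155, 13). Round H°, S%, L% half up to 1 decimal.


Normalize: R'=182/255≈0.7137, G'=155/255≈0.6078, B'=13/255≈0.0510
Max=182/255, Min=13/255, Δ=Max-Min=169/255
L = (Max+Min)/2 = (182+13)/510 = 195/510 = 0.38235… → L = 38.2%
L ≤ 0.5 → S = Δ/(Max+Min) = 169/(182+13) = 169/195 = 0.86666… → S = 86.7%
(the 1/255 factors cancel in S and H, so raw channel differences can be used)
Max is R' → H = 60 × (((G-B)/Δ) mod 6) = 60 × (((155-13)/169) mod 6)
  142/169 = 0.8402…
  H = 60 × 0.8402… = 50.414…° → H = 50.4°
= HSL(50.4°, 86.7%, 38.2%)


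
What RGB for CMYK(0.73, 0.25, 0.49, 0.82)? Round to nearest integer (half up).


R = 255 × (1-C) × (1-K) = 255 × 0.27 × 0.18 = 12.393 → 12
G = 255 × (1-M) × (1-K) = 255 × 0.75 × 0.18 = 34.425 → 34
B = 255 × (1-Y) × (1-K) = 255 × 0.51 × 0.18 = 23.409 → 23
= RGB(12, 34, 23)


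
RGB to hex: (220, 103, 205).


R = 220 → DC (hex)
G = 103 → 67 (hex)
B = 205 → CD (hex)
Hex = #DC67CD


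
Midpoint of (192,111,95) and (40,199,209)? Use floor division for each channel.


Midpoint: each channel = ⌊(C₁+C₂)/2⌋
R: ⌊(192+40)/2⌋ = 116
G: ⌊(111+199)/2⌋ = 155
B: ⌊(95+209)/2⌋ = 152
= RGB(116, 155, 152)


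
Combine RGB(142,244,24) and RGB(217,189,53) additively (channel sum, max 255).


Additive: each channel = min(255, C₁+C₂)
R: 142+217 = 359 → 255
G: 244+189 = 433 → 255
B: 24+53 = 77 → 77
= RGB(255, 255, 77)


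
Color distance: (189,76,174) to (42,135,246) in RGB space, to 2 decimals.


d = √[(R₁-R₂)² + (G₁-G₂)² + (B₁-B₂)²]
d = √[(189-42)² + (76-135)² + (174-246)²]
d = √[21609 + 3481 + 5184]
d = √30274
d ≈ 173.99


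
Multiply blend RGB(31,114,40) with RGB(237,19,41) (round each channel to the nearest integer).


Multiply: C = A×B/255, rounded to nearest integer
R: 31×237/255 = 7347/255 ≈ 28.812 → 29
G: 114×19/255 = 2166/255 ≈ 8.494 → 8
B: 40×41/255 = 1640/255 ≈ 6.431 → 6
= RGB(29, 8, 6)


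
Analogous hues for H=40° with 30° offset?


Base hue: 40°
Left analog: (40 - 30) mod 360 = 10°
Right analog: (40 + 30) mod 360 = 70°
Analogous hues = 10° and 70°


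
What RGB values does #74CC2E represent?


74 → 116 (R)
CC → 204 (G)
2E → 46 (B)
= RGB(116, 204, 46)


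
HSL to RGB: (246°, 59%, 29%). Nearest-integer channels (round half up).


H=246°, S=0.59, L=0.29
C = (1-|2L-1|)×S = (1-|-0.42|)×0.59 = 0.3422
H' = H/60 = 246/60 ≈ 4.1000; X = C×(1-|H' mod 2 - 1|) = 0.03422
m = L - C/2 = 0.29 - 0.1711 = 0.1189
Sector ⌊H'⌋ = 4 → (R',G',B') = (0.03422, 0.0, 0.3422)
RGB = ((R'+m)×255, (G'+m)×255, (B'+m)×255) = (39.0456, 30.3195, 117.5805)
Round half up → RGB(39, 30, 118)


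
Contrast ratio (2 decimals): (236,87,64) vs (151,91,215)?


Linearize each sRGB channel c=v/255: c/12.92 if c ≤ 0.04045 else ((c+0.055)/1.055)^2.4
L = 0.2126×R_lin + 0.7152×G_lin + 0.0722×B_lin
Color 1 (236,87,64):
  R=236: 236/255≈0.9255 > 0.04045 → ((0.9255+0.055)/1.055)^2.4 ≈ 0.83880
  G=87: 87/255≈0.3412 > 0.04045 → ((0.3412+0.055)/1.055)^2.4 ≈ 0.09531
  B=64: 64/255≈0.2510 > 0.04045 → ((0.2510+0.055)/1.055)^2.4 ≈ 0.05127
  L1 = 0.2126×0.83880 + 0.7152×0.09531 + 0.0722×0.05127 ≈ 0.25019
Color 2 (151,91,215):
  R=151: 151/255≈0.5922 > 0.04045 → ((0.5922+0.055)/1.055)^2.4 ≈ 0.30947
  G=91: 91/255≈0.3569 > 0.04045 → ((0.3569+0.055)/1.055)^2.4 ≈ 0.10462
  B=215: 215/255≈0.8431 > 0.04045 → ((0.8431+0.055)/1.055)^2.4 ≈ 0.67954
  L2 = 0.2126×0.30947 + 0.7152×0.10462 + 0.0722×0.67954 ≈ 0.18968
Lighter = 0.25019, Darker = 0.18968
Ratio = (L_lighter + 0.05) / (L_darker + 0.05)
Ratio = (0.25019 + 0.05) / (0.18968 + 0.05) = 0.30019 / 0.23968 ≈ 1.2525
Ratio ≈ 1.25:1


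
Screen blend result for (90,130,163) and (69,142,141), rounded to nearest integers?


Screen: C = 255 - (255-A)×(255-B)/255, rounded to nearest integer
R: 255 - (255-90)×(255-69)/255 = 255 - 30690/255 ≈ 255 - 120.353 = 134.647 → 135
G: 255 - (255-130)×(255-142)/255 = 255 - 14125/255 ≈ 255 - 55.392 = 199.608 → 200
B: 255 - (255-163)×(255-141)/255 = 255 - 10488/255 ≈ 255 - 41.129 = 213.871 → 214
= RGB(135, 200, 214)


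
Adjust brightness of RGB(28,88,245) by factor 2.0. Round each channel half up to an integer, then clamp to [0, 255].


Multiply each channel by 2.0, round half up, clamp to [0, 255]
R: 28×2.0 = 56
G: 88×2.0 = 176
B: 245×2.0 = 490 → clamp → 255
= RGB(56, 176, 255)


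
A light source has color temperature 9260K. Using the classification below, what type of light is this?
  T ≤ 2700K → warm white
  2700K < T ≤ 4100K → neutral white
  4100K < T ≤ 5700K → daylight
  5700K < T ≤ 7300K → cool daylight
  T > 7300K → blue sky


Temperature: 9260K
9260K > 7300K → blue sky
Classification: blue sky


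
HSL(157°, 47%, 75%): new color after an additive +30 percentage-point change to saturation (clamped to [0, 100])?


Original S = 47%
Adjustment = +30 percentage points
New S = 47 + (30) = 77
Clamp to [0, 100] → 77
= HSL(157°, 77%, 75%)


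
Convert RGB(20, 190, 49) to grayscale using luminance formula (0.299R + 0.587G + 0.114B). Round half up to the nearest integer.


Gray = 0.299×R + 0.587×G + 0.114×B
Gray = 0.299×20 + 0.587×190 + 0.114×49
Gray = 5.980 + 111.530 + 5.586
Gray = 123.096 → round half up → 123
Gray = 123


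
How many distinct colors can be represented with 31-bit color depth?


Colors = 2^bits = 2^31
= 2,147,483,648 colors


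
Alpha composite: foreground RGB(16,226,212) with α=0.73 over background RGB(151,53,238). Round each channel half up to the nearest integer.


C = α×F + (1-α)×B, with 1-α = 0.27
R: 0.73×16 + 0.27×151 = 11.68 + 40.77 = 52.45 → 52
G: 0.73×226 + 0.27×53 = 164.98 + 14.31 = 179.29 → 179
B: 0.73×212 + 0.27×238 = 154.76 + 64.26 = 219.02 → 219
= RGB(52, 179, 219)


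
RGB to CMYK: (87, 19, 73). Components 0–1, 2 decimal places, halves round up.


R'=87/255≈0.3412, G'=19/255≈0.0745, B'=73/255≈0.2863
K = 1 - max(R',G',B') = 1 - 87/255 = 168/255 = 0.65882… → 0.66
(1-R'-K)/(1-K) simplifies to (max-R)/max with max = 87:
C = (87-87)/87 = 0/87 = 0 → 0.00
M = (87-19)/87 = 68/87 = 0.78160… → 0.78
Y = (87-73)/87 = 14/87 = 0.16091… → 0.16
= CMYK(0.00, 0.78, 0.16, 0.66)


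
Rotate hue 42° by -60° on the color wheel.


New hue = (H + rotation) mod 360
New hue = (42 -60) mod 360
= -18 mod 360
= 342°


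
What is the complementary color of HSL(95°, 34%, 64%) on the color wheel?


Complement = opposite side of color wheel = hue + 180°
H' = (95 + 180) mod 360 = 275°
S and L unchanged.
= HSL(275°, 34%, 64%)


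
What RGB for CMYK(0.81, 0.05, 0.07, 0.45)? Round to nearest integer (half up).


R = 255 × (1-C) × (1-K) = 255 × 0.19 × 0.55 = 26.6475 → 27
G = 255 × (1-M) × (1-K) = 255 × 0.95 × 0.55 = 133.2375 → 133
B = 255 × (1-Y) × (1-K) = 255 × 0.93 × 0.55 = 130.4325 → 130
= RGB(27, 133, 130)


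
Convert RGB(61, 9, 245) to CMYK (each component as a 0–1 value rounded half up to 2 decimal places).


R'=61/255≈0.2392, G'=9/255≈0.0353, B'=245/255≈0.9608
K = 1 - max(R',G',B') = 1 - 245/255 = 10/255 = 0.03921… → 0.04
(1-R'-K)/(1-K) simplifies to (max-R)/max with max = 245:
C = (245-61)/245 = 184/245 = 0.75102… → 0.75
M = (245-9)/245 = 236/245 = 0.96326… → 0.96
Y = (245-245)/245 = 0/245 = 0 → 0.00
= CMYK(0.75, 0.96, 0.00, 0.04)


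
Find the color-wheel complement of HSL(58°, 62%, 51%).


Complement = opposite side of color wheel = hue + 180°
H' = (58 + 180) mod 360 = 238°
S and L unchanged.
= HSL(238°, 62%, 51%)


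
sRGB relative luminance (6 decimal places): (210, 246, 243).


Linearize each channel (sRGB transfer function): c = v/255; c_lin = c/12.92 if c ≤ 0.04045, else ((c+0.055)/1.055)^2.4
  R: 210/255 ≈ 0.823529 > 0.04045 → ((0.823529+0.055)/1.055)^2.4 ≈ 0.644480
  G: 246/255 ≈ 0.964706 > 0.04045 → ((0.964706+0.055)/1.055)^2.4 ≈ 0.921582
  B: 243/255 ≈ 0.952941 > 0.04045 → ((0.952941+0.055)/1.055)^2.4 ≈ 0.896269
R_lin = 0.644480, G_lin = 0.921582, B_lin = 0.896269
L = 0.2126×R + 0.7152×G + 0.0722×B
L = 0.2126×0.644480 + 0.7152×0.921582 + 0.0722×0.896269
L ≈ 0.860842


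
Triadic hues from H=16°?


Triadic: equally spaced at 120° intervals
H1 = 16°
H2 = (16 + 120) mod 360 = 136°
H3 = (16 + 240) mod 360 = 256°
Triadic = 16°, 136°, 256°


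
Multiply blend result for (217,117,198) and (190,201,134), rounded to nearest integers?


Multiply: C = A×B/255, rounded to nearest integer
R: 217×190/255 = 41230/255 ≈ 161.686 → 162
G: 117×201/255 = 23517/255 ≈ 92.224 → 92
B: 198×134/255 = 26532/255 ≈ 104.047 → 104
= RGB(162, 92, 104)


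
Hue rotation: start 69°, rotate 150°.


New hue = (H + rotation) mod 360
New hue = (69 + 150) mod 360
= 219 mod 360
= 219°


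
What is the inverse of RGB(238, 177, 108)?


Invert: (255-R, 255-G, 255-B)
R: 255-238 = 17
G: 255-177 = 78
B: 255-108 = 147
= RGB(17, 78, 147)


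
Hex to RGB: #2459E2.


24 → 36 (R)
59 → 89 (G)
E2 → 226 (B)
= RGB(36, 89, 226)


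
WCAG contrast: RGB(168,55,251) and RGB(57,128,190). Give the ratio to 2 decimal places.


Linearize each sRGB channel c=v/255: c/12.92 if c ≤ 0.04045 else ((c+0.055)/1.055)^2.4
L = 0.2126×R_lin + 0.7152×G_lin + 0.0722×B_lin
Color 1 (168,55,251):
  R=168: 168/255≈0.6588 > 0.04045 → ((0.6588+0.055)/1.055)^2.4 ≈ 0.39157
  G=55: 55/255≈0.2157 > 0.04045 → ((0.2157+0.055)/1.055)^2.4 ≈ 0.03820
  B=251: 251/255≈0.9843 > 0.04045 → ((0.9843+0.055)/1.055)^2.4 ≈ 0.96469
  L1 = 0.2126×0.39157 + 0.7152×0.03820 + 0.0722×0.96469 ≈ 0.18022
Color 2 (57,128,190):
  R=57: 57/255≈0.2235 > 0.04045 → ((0.2235+0.055)/1.055)^2.4 ≈ 0.04092
  G=128: 128/255≈0.5020 > 0.04045 → ((0.5020+0.055)/1.055)^2.4 ≈ 0.21586
  B=190: 190/255≈0.7451 > 0.04045 → ((0.7451+0.055)/1.055)^2.4 ≈ 0.51492
  L2 = 0.2126×0.04092 + 0.7152×0.21586 + 0.0722×0.51492 ≈ 0.20026
Lighter = 0.20026, Darker = 0.18022
Ratio = (L_lighter + 0.05) / (L_darker + 0.05)
Ratio = (0.20026 + 0.05) / (0.18022 + 0.05) = 0.25026 / 0.23022 ≈ 1.0870
Ratio ≈ 1.09:1


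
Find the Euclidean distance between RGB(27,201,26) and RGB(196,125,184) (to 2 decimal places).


d = √[(R₁-R₂)² + (G₁-G₂)² + (B₁-B₂)²]
d = √[(27-196)² + (201-125)² + (26-184)²]
d = √[28561 + 5776 + 24964]
d = √59301
d ≈ 243.52


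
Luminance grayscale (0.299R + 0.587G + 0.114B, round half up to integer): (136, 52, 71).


Gray = 0.299×R + 0.587×G + 0.114×B
Gray = 0.299×136 + 0.587×52 + 0.114×71
Gray = 40.664 + 30.524 + 8.094
Gray = 79.282 → round half up → 79
Gray = 79


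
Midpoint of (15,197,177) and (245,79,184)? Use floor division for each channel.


Midpoint: each channel = ⌊(C₁+C₂)/2⌋
R: ⌊(15+245)/2⌋ = 130
G: ⌊(197+79)/2⌋ = 138
B: ⌊(177+184)/2⌋ = 180
= RGB(130, 138, 180)


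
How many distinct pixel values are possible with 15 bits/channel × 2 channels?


Total bits = 15 bits/channel × 2 channels = 30 bits
Distinct pixel values = 2^30
= 1,073,741,824 pixel values


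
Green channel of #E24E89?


Color: #E24E89
R = E2 = 226
G = 4E = 78
B = 89 = 137
Green = 78


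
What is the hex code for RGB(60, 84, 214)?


R = 60 → 3C (hex)
G = 84 → 54 (hex)
B = 214 → D6 (hex)
Hex = #3C54D6


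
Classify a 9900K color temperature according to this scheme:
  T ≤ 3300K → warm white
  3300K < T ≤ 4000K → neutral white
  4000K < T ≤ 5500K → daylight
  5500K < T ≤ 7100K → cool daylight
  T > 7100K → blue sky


Temperature: 9900K
9900K > 7100K → blue sky
Classification: blue sky


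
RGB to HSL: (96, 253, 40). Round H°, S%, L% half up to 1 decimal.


Normalize: R'=96/255≈0.3765, G'=253/255≈0.9922, B'=40/255≈0.1569
Max=253/255, Min=40/255, Δ=Max-Min=213/255
L = (Max+Min)/2 = (253+40)/510 = 293/510 = 0.57450… → L = 57.5%
L > 0.5 → S = Δ/(2-Max-Min) = 213/(510-253-40) = 213/217 = 0.98156… → S = 98.2%
(the 1/255 factors cancel in S and H, so raw channel differences can be used)
Max is G' → H = 60 × ((B-R)/Δ + 2) = 60 × ((40-96)/213 + 2)
  -56/213 + 2 = -0.2629… + 2 = 1.7370…
  H = 60 × 1.7370… = 104.225…° → H = 104.2°
= HSL(104.2°, 98.2%, 57.5%)


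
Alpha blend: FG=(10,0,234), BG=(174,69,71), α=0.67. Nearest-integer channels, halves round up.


C = α×F + (1-α)×B, with 1-α = 0.33
R: 0.67×10 + 0.33×174 = 6.70 + 57.42 = 64.12 → 64
G: 0.67×0 + 0.33×69 = 0.00 + 22.77 = 22.77 → 23
B: 0.67×234 + 0.33×71 = 156.78 + 23.43 = 180.21 → 180
= RGB(64, 23, 180)


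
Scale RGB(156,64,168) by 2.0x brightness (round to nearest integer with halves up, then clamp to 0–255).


Multiply each channel by 2.0, round half up, clamp to [0, 255]
R: 156×2.0 = 312 → clamp → 255
G: 64×2.0 = 128
B: 168×2.0 = 336 → clamp → 255
= RGB(255, 128, 255)


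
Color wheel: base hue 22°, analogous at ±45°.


Base hue: 22°
Left analog: (22 - 45) mod 360 = 337°
Right analog: (22 + 45) mod 360 = 67°
Analogous hues = 337° and 67°


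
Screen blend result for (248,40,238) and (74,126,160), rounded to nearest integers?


Screen: C = 255 - (255-A)×(255-B)/255, rounded to nearest integer
R: 255 - (255-248)×(255-74)/255 = 255 - 1267/255 ≈ 255 - 4.969 = 250.031 → 250
G: 255 - (255-40)×(255-126)/255 = 255 - 27735/255 ≈ 255 - 108.765 = 146.235 → 146
B: 255 - (255-238)×(255-160)/255 = 255 - 1615/255 ≈ 255 - 6.333 = 248.667 → 249
= RGB(250, 146, 249)


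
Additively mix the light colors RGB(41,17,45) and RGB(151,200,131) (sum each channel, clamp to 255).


Additive: each channel = min(255, C₁+C₂)
R: 41+151 = 192 → 192
G: 17+200 = 217 → 217
B: 45+131 = 176 → 176
= RGB(192, 217, 176)


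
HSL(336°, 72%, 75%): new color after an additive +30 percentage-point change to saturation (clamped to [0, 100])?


Original S = 72%
Adjustment = +30 percentage points
New S = 72 + (30) = 102
Clamp to [0, 100] → 100
= HSL(336°, 100%, 75%)


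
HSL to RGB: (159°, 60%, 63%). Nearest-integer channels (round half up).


H=159°, S=0.60, L=0.63
C = (1-|2L-1|)×S = (1-|0.26|)×0.60 = 0.444
H' = H/60 = 159/60 ≈ 2.6500; X = C×(1-|H' mod 2 - 1|) = 0.2886
m = L - C/2 = 0.63 - 0.222 = 0.408
Sector ⌊H'⌋ = 2 → (R',G',B') = (0.0, 0.444, 0.2886)
RGB = ((R'+m)×255, (G'+m)×255, (B'+m)×255) = (104.04, 217.26, 177.633)
Round half up → RGB(104, 217, 178)


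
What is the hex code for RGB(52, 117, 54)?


R = 52 → 34 (hex)
G = 117 → 75 (hex)
B = 54 → 36 (hex)
Hex = #347536


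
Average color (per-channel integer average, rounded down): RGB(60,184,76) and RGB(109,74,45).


Midpoint: each channel = ⌊(C₁+C₂)/2⌋
R: ⌊(60+109)/2⌋ = 84
G: ⌊(184+74)/2⌋ = 129
B: ⌊(76+45)/2⌋ = 60
= RGB(84, 129, 60)


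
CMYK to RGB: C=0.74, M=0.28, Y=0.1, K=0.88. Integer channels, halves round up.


R = 255 × (1-C) × (1-K) = 255 × 0.26 × 0.12 = 7.956 → 8
G = 255 × (1-M) × (1-K) = 255 × 0.72 × 0.12 = 22.032 → 22
B = 255 × (1-Y) × (1-K) = 255 × 0.90 × 0.12 = 27.54 → 28
= RGB(8, 22, 28)


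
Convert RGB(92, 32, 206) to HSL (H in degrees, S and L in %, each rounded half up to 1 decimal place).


Normalize: R'=92/255≈0.3608, G'=32/255≈0.1255, B'=206/255≈0.8078
Max=206/255, Min=32/255, Δ=Max-Min=174/255
L = (Max+Min)/2 = (206+32)/510 = 238/510 = 0.46666… → L = 46.7%
L ≤ 0.5 → S = Δ/(Max+Min) = 174/(206+32) = 174/238 = 0.73109… → S = 73.1%
(the 1/255 factors cancel in S and H, so raw channel differences can be used)
Max is B' → H = 60 × ((R-G)/Δ + 4) = 60 × ((92-32)/174 + 4)
  60/174 + 4 = 0.3448… + 4 = 4.3448…
  H = 60 × 4.3448… = 260.689…° → H = 260.7°
= HSL(260.7°, 73.1%, 46.7%)


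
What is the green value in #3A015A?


Color: #3A015A
R = 3A = 58
G = 01 = 1
B = 5A = 90
Green = 1


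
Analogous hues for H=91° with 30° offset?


Base hue: 91°
Left analog: (91 - 30) mod 360 = 61°
Right analog: (91 + 30) mod 360 = 121°
Analogous hues = 61° and 121°


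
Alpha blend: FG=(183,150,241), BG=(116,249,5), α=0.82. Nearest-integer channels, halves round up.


C = α×F + (1-α)×B, with 1-α = 0.18
R: 0.82×183 + 0.18×116 = 150.06 + 20.88 = 170.94 → 171
G: 0.82×150 + 0.18×249 = 123.00 + 44.82 = 167.82 → 168
B: 0.82×241 + 0.18×5 = 197.62 + 0.90 = 198.52 → 199
= RGB(171, 168, 199)


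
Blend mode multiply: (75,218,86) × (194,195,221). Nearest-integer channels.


Multiply: C = A×B/255, rounded to nearest integer
R: 75×194/255 = 14550/255 ≈ 57.059 → 57
G: 218×195/255 = 42510/255 ≈ 166.706 → 167
B: 86×221/255 = 19006/255 ≈ 74.533 → 75
= RGB(57, 167, 75)


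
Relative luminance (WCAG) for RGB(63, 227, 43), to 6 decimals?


Linearize each channel (sRGB transfer function): c = v/255; c_lin = c/12.92 if c ≤ 0.04045, else ((c+0.055)/1.055)^2.4
  R: 63/255 ≈ 0.247059 > 0.04045 → ((0.247059+0.055)/1.055)^2.4 ≈ 0.049707
  G: 227/255 ≈ 0.890196 > 0.04045 → ((0.890196+0.055)/1.055)^2.4 ≈ 0.768151
  B: 43/255 ≈ 0.168627 > 0.04045 → ((0.168627+0.055)/1.055)^2.4 ≈ 0.024158
R_lin = 0.049707, G_lin = 0.768151, B_lin = 0.024158
L = 0.2126×R + 0.7152×G + 0.0722×B
L = 0.2126×0.049707 + 0.7152×0.768151 + 0.0722×0.024158
L ≈ 0.561693


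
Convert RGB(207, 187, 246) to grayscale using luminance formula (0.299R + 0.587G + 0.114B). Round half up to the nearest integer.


Gray = 0.299×R + 0.587×G + 0.114×B
Gray = 0.299×207 + 0.587×187 + 0.114×246
Gray = 61.893 + 109.769 + 28.044
Gray = 199.706 → round half up → 200
Gray = 200


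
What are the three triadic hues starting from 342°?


Triadic: equally spaced at 120° intervals
H1 = 342°
H2 = (342 + 120) mod 360 = 102°
H3 = (342 + 240) mod 360 = 222°
Triadic = 342°, 102°, 222°


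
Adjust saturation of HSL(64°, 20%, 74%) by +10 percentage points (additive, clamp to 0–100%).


Original S = 20%
Adjustment = +10 percentage points
New S = 20 + (10) = 30
Clamp to [0, 100] → 30
= HSL(64°, 30%, 74%)


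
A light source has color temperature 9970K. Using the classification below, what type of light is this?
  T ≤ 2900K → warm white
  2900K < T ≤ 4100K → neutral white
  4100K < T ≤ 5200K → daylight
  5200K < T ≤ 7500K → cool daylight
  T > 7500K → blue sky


Temperature: 9970K
9970K > 7500K → blue sky
Classification: blue sky


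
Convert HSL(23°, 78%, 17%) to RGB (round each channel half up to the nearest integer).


H=23°, S=0.78, L=0.17
C = (1-|2L-1|)×S = (1-|-0.66|)×0.78 = 0.2652
H' = H/60 = 23/60 ≈ 0.3833; X = C×(1-|H' mod 2 - 1|) = 0.10166
m = L - C/2 = 0.17 - 0.1326 = 0.0374
Sector ⌊H'⌋ = 0 → (R',G',B') = (0.2652, 0.10166, 0.0)
RGB = ((R'+m)×255, (G'+m)×255, (B'+m)×255) = (77.163, 35.4603, 9.537)
Round half up → RGB(77, 35, 10)


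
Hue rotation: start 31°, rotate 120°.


New hue = (H + rotation) mod 360
New hue = (31 + 120) mod 360
= 151 mod 360
= 151°


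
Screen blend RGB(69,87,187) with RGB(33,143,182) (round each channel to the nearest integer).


Screen: C = 255 - (255-A)×(255-B)/255, rounded to nearest integer
R: 255 - (255-69)×(255-33)/255 = 255 - 41292/255 ≈ 255 - 161.929 = 93.071 → 93
G: 255 - (255-87)×(255-143)/255 = 255 - 18816/255 ≈ 255 - 73.788 = 181.212 → 181
B: 255 - (255-187)×(255-182)/255 = 255 - 4964/255 ≈ 255 - 19.467 = 235.533 → 236
= RGB(93, 181, 236)


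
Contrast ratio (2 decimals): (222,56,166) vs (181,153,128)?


Linearize each sRGB channel c=v/255: c/12.92 if c ≤ 0.04045 else ((c+0.055)/1.055)^2.4
L = 0.2126×R_lin + 0.7152×G_lin + 0.0722×B_lin
Color 1 (222,56,166):
  R=222: 222/255≈0.8706 > 0.04045 → ((0.8706+0.055)/1.055)^2.4 ≈ 0.73046
  G=56: 56/255≈0.2196 > 0.04045 → ((0.2196+0.055)/1.055)^2.4 ≈ 0.03955
  B=166: 166/255≈0.6510 > 0.04045 → ((0.6510+0.055)/1.055)^2.4 ≈ 0.38133
  L1 = 0.2126×0.73046 + 0.7152×0.03955 + 0.0722×0.38133 ≈ 0.21111
Color 2 (181,153,128):
  R=181: 181/255≈0.7098 > 0.04045 → ((0.7098+0.055)/1.055)^2.4 ≈ 0.46208
  G=153: 153/255≈0.6000 > 0.04045 → ((0.6000+0.055)/1.055)^2.4 ≈ 0.31855
  B=128: 128/255≈0.5020 > 0.04045 → ((0.5020+0.055)/1.055)^2.4 ≈ 0.21586
  L2 = 0.2126×0.46208 + 0.7152×0.31855 + 0.0722×0.21586 ≈ 0.34165
Lighter = 0.34165, Darker = 0.21111
Ratio = (L_lighter + 0.05) / (L_darker + 0.05)
Ratio = (0.34165 + 0.05) / (0.21111 + 0.05) = 0.39165 / 0.26111 ≈ 1.4999
Ratio ≈ 1.50:1


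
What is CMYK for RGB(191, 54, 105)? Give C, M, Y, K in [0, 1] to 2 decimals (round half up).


R'=191/255≈0.7490, G'=54/255≈0.2118, B'=105/255≈0.4118
K = 1 - max(R',G',B') = 1 - 191/255 = 64/255 = 0.25098… → 0.25
(1-R'-K)/(1-K) simplifies to (max-R)/max with max = 191:
C = (191-191)/191 = 0/191 = 0 → 0.00
M = (191-54)/191 = 137/191 = 0.71727… → 0.72
Y = (191-105)/191 = 86/191 = 0.45026… → 0.45
= CMYK(0.00, 0.72, 0.45, 0.25)


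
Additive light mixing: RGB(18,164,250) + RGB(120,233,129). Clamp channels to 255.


Additive: each channel = min(255, C₁+C₂)
R: 18+120 = 138 → 138
G: 164+233 = 397 → 255
B: 250+129 = 379 → 255
= RGB(138, 255, 255)


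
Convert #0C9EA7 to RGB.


0C → 12 (R)
9E → 158 (G)
A7 → 167 (B)
= RGB(12, 158, 167)


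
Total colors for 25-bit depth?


Colors = 2^bits = 2^25
= 33,554,432 colors


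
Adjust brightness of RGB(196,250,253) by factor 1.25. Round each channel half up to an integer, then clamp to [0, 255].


Multiply each channel by 1.25, round half up, clamp to [0, 255]
R: 196×1.25 = 245
G: 250×1.25 = 312.5 → round → 313 → clamp → 255
B: 253×1.25 = 316.25 → round → 316 → clamp → 255
= RGB(245, 255, 255)


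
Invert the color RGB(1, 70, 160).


Invert: (255-R, 255-G, 255-B)
R: 255-1 = 254
G: 255-70 = 185
B: 255-160 = 95
= RGB(254, 185, 95)


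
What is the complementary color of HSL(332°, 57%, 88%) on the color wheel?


Complement = opposite side of color wheel = hue + 180°
H' = (332 + 180) mod 360 = 152°
S and L unchanged.
= HSL(152°, 57%, 88%)


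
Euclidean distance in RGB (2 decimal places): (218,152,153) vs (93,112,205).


d = √[(R₁-R₂)² + (G₁-G₂)² + (B₁-B₂)²]
d = √[(218-93)² + (152-112)² + (153-205)²]
d = √[15625 + 1600 + 2704]
d = √19929
d ≈ 141.17


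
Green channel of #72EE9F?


Color: #72EE9F
R = 72 = 114
G = EE = 238
B = 9F = 159
Green = 238


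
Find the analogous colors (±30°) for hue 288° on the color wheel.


Base hue: 288°
Left analog: (288 - 30) mod 360 = 258°
Right analog: (288 + 30) mod 360 = 318°
Analogous hues = 258° and 318°


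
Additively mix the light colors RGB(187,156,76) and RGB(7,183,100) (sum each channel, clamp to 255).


Additive: each channel = min(255, C₁+C₂)
R: 187+7 = 194 → 194
G: 156+183 = 339 → 255
B: 76+100 = 176 → 176
= RGB(194, 255, 176)


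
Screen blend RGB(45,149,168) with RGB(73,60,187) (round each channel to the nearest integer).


Screen: C = 255 - (255-A)×(255-B)/255, rounded to nearest integer
R: 255 - (255-45)×(255-73)/255 = 255 - 38220/255 ≈ 255 - 149.882 = 105.118 → 105
G: 255 - (255-149)×(255-60)/255 = 255 - 20670/255 ≈ 255 - 81.059 = 173.941 → 174
B: 255 - (255-168)×(255-187)/255 = 255 - 5916/255 ≈ 255 - 23.200 = 231.800 → 232
= RGB(105, 174, 232)


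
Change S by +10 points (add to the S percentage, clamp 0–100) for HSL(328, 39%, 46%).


Original S = 39%
Adjustment = +10 percentage points
New S = 39 + (10) = 49
Clamp to [0, 100] → 49
= HSL(328°, 49%, 46%)


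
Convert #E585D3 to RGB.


E5 → 229 (R)
85 → 133 (G)
D3 → 211 (B)
= RGB(229, 133, 211)


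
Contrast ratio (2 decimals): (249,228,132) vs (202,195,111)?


Linearize each sRGB channel c=v/255: c/12.92 if c ≤ 0.04045 else ((c+0.055)/1.055)^2.4
L = 0.2126×R_lin + 0.7152×G_lin + 0.0722×B_lin
Color 1 (249,228,132):
  R=249: 249/255≈0.9765 > 0.04045 → ((0.9765+0.055)/1.055)^2.4 ≈ 0.94731
  G=228: 228/255≈0.8941 > 0.04045 → ((0.8941+0.055)/1.055)^2.4 ≈ 0.77582
  B=132: 132/255≈0.5176 > 0.04045 → ((0.5176+0.055)/1.055)^2.4 ≈ 0.23074
  L1 = 0.2126×0.94731 + 0.7152×0.77582 + 0.0722×0.23074 ≈ 0.77292
Color 2 (202,195,111):
  R=202: 202/255≈0.7922 > 0.04045 → ((0.7922+0.055)/1.055)^2.4 ≈ 0.59062
  G=195: 195/255≈0.7647 > 0.04045 → ((0.7647+0.055)/1.055)^2.4 ≈ 0.54572
  B=111: 111/255≈0.4353 > 0.04045 → ((0.4353+0.055)/1.055)^2.4 ≈ 0.15896
  L2 = 0.2126×0.59062 + 0.7152×0.54572 + 0.0722×0.15896 ≈ 0.52734
Lighter = 0.77292, Darker = 0.52734
Ratio = (L_lighter + 0.05) / (L_darker + 0.05)
Ratio = (0.77292 + 0.05) / (0.52734 + 0.05) = 0.82292 / 0.57734 ≈ 1.4254
Ratio ≈ 1.43:1


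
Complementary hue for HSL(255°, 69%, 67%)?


Complement = opposite side of color wheel = hue + 180°
H' = (255 + 180) mod 360 = 75°
S and L unchanged.
= HSL(75°, 69%, 67%)


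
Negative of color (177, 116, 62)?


Invert: (255-R, 255-G, 255-B)
R: 255-177 = 78
G: 255-116 = 139
B: 255-62 = 193
= RGB(78, 139, 193)


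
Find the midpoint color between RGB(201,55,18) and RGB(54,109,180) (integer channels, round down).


Midpoint: each channel = ⌊(C₁+C₂)/2⌋
R: ⌊(201+54)/2⌋ = 127
G: ⌊(55+109)/2⌋ = 82
B: ⌊(18+180)/2⌋ = 99
= RGB(127, 82, 99)


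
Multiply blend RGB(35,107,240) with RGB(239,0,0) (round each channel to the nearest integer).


Multiply: C = A×B/255, rounded to nearest integer
R: 35×239/255 = 8365/255 ≈ 32.804 → 33
G: 107×0/255 = 0/255 ≈ 0.000 → 0
B: 240×0/255 = 0/255 ≈ 0.000 → 0
= RGB(33, 0, 0)


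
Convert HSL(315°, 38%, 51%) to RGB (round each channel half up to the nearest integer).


H=315°, S=0.38, L=0.51
C = (1-|2L-1|)×S = (1-|0.02|)×0.38 = 0.3724
H' = H/60 = 315/60 ≈ 5.2500; X = C×(1-|H' mod 2 - 1|) = 0.2793
m = L - C/2 = 0.51 - 0.1862 = 0.3238
Sector ⌊H'⌋ = 5 → (R',G',B') = (0.3724, 0.0, 0.2793)
RGB = ((R'+m)×255, (G'+m)×255, (B'+m)×255) = (177.531, 82.569, 153.7905)
Round half up → RGB(178, 83, 154)


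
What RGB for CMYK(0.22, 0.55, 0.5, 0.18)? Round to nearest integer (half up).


R = 255 × (1-C) × (1-K) = 255 × 0.78 × 0.82 = 163.098 → 163
G = 255 × (1-M) × (1-K) = 255 × 0.45 × 0.82 = 94.095 → 94
B = 255 × (1-Y) × (1-K) = 255 × 0.50 × 0.82 = 104.55 → 105
= RGB(163, 94, 105)


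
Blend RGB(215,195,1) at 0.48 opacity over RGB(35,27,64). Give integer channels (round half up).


C = α×F + (1-α)×B, with 1-α = 0.52
R: 0.48×215 + 0.52×35 = 103.20 + 18.20 = 121.40 → 121
G: 0.48×195 + 0.52×27 = 93.60 + 14.04 = 107.64 → 108
B: 0.48×1 + 0.52×64 = 0.48 + 33.28 = 33.76 → 34
= RGB(121, 108, 34)


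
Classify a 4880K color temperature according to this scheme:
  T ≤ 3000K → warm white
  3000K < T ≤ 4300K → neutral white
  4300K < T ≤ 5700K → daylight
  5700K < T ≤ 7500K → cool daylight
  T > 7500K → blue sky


Temperature: 4880K
4300K < 4880K ≤ 5700K → daylight
Classification: daylight


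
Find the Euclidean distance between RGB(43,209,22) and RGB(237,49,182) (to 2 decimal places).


d = √[(R₁-R₂)² + (G₁-G₂)² + (B₁-B₂)²]
d = √[(43-237)² + (209-49)² + (22-182)²]
d = √[37636 + 25600 + 25600]
d = √88836
d ≈ 298.05


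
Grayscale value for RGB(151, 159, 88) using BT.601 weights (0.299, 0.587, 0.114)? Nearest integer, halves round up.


Gray = 0.299×R + 0.587×G + 0.114×B
Gray = 0.299×151 + 0.587×159 + 0.114×88
Gray = 45.149 + 93.333 + 10.032
Gray = 148.514 → round half up → 149
Gray = 149


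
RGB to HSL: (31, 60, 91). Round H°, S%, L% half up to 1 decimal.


Normalize: R'=31/255≈0.1216, G'=60/255≈0.2353, B'=91/255≈0.3569
Max=91/255, Min=31/255, Δ=Max-Min=60/255
L = (Max+Min)/2 = (91+31)/510 = 122/510 = 0.23921… → L = 23.9%
L ≤ 0.5 → S = Δ/(Max+Min) = 60/(91+31) = 60/122 = 0.49180… → S = 49.2%
(the 1/255 factors cancel in S and H, so raw channel differences can be used)
Max is B' → H = 60 × ((R-G)/Δ + 4) = 60 × ((31-60)/60 + 4)
  -29/60 + 4 = -0.4833… + 4 = 3.5166…
  H = 60 × 3.5166… = 211° → H = 211.0°
= HSL(211.0°, 49.2%, 23.9%)


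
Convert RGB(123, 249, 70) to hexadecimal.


R = 123 → 7B (hex)
G = 249 → F9 (hex)
B = 70 → 46 (hex)
Hex = #7BF946


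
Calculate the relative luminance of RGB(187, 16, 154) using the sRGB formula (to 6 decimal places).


Linearize each channel (sRGB transfer function): c = v/255; c_lin = c/12.92 if c ≤ 0.04045, else ((c+0.055)/1.055)^2.4
  R: 187/255 ≈ 0.733333 > 0.04045 → ((0.733333+0.055)/1.055)^2.4 ≈ 0.496933
  G: 16/255 ≈ 0.062745 > 0.04045 → ((0.062745+0.055)/1.055)^2.4 ≈ 0.005182
  B: 154/255 ≈ 0.603922 > 0.04045 → ((0.603922+0.055)/1.055)^2.4 ≈ 0.323143
R_lin = 0.496933, G_lin = 0.005182, B_lin = 0.323143
L = 0.2126×R + 0.7152×G + 0.0722×B
L = 0.2126×0.496933 + 0.7152×0.005182 + 0.0722×0.323143
L ≈ 0.132685


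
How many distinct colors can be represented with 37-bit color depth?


Colors = 2^bits = 2^37
= 137,438,953,472 colors


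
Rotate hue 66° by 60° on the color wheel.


New hue = (H + rotation) mod 360
New hue = (66 + 60) mod 360
= 126 mod 360
= 126°


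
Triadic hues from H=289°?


Triadic: equally spaced at 120° intervals
H1 = 289°
H2 = (289 + 120) mod 360 = 49°
H3 = (289 + 240) mod 360 = 169°
Triadic = 289°, 49°, 169°


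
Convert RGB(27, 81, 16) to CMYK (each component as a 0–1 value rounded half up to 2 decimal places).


R'=27/255≈0.1059, G'=81/255≈0.3176, B'=16/255≈0.0627
K = 1 - max(R',G',B') = 1 - 81/255 = 174/255 = 0.68235… → 0.68
(1-R'-K)/(1-K) simplifies to (max-R)/max with max = 81:
C = (81-27)/81 = 54/81 = 0.66666… → 0.67
M = (81-81)/81 = 0/81 = 0 → 0.00
Y = (81-16)/81 = 65/81 = 0.80246… → 0.80
= CMYK(0.67, 0.00, 0.80, 0.68)


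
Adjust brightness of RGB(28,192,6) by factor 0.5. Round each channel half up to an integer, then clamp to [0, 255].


Multiply each channel by 0.5, round half up, clamp to [0, 255]
R: 28×0.5 = 14
G: 192×0.5 = 96
B: 6×0.5 = 3
= RGB(14, 96, 3)


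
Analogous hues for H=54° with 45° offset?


Base hue: 54°
Left analog: (54 - 45) mod 360 = 9°
Right analog: (54 + 45) mod 360 = 99°
Analogous hues = 9° and 99°


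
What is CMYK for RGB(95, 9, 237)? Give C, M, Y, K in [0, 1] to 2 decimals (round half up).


R'=95/255≈0.3725, G'=9/255≈0.0353, B'=237/255≈0.9294
K = 1 - max(R',G',B') = 1 - 237/255 = 18/255 = 0.07058… → 0.07
(1-R'-K)/(1-K) simplifies to (max-R)/max with max = 237:
C = (237-95)/237 = 142/237 = 0.59915… → 0.60
M = (237-9)/237 = 228/237 = 0.96202… → 0.96
Y = (237-237)/237 = 0/237 = 0 → 0.00
= CMYK(0.60, 0.96, 0.00, 0.07)


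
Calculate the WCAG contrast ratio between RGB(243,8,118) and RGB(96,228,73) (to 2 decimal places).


Linearize each sRGB channel c=v/255: c/12.92 if c ≤ 0.04045 else ((c+0.055)/1.055)^2.4
L = 0.2126×R_lin + 0.7152×G_lin + 0.0722×B_lin
Color 1 (243,8,118):
  R=243: 243/255≈0.9529 > 0.04045 → ((0.9529+0.055)/1.055)^2.4 ≈ 0.89627
  G=8: 8/255≈0.0314 ≤ 0.04045 → 0.0314/12.92 ≈ 0.00243
  B=118: 118/255≈0.4627 > 0.04045 → ((0.4627+0.055)/1.055)^2.4 ≈ 0.18116
  L1 = 0.2126×0.89627 + 0.7152×0.00243 + 0.0722×0.18116 ≈ 0.20536
Color 2 (96,228,73):
  R=96: 96/255≈0.3765 > 0.04045 → ((0.3765+0.055)/1.055)^2.4 ≈ 0.11697
  G=228: 228/255≈0.8941 > 0.04045 → ((0.8941+0.055)/1.055)^2.4 ≈ 0.77582
  B=73: 73/255≈0.2863 > 0.04045 → ((0.2863+0.055)/1.055)^2.4 ≈ 0.06663
  L2 = 0.2126×0.11697 + 0.7152×0.77582 + 0.0722×0.06663 ≈ 0.58455
Lighter = 0.58455, Darker = 0.20536
Ratio = (L_lighter + 0.05) / (L_darker + 0.05)
Ratio = (0.58455 + 0.05) / (0.20536 + 0.05) = 0.63455 / 0.25536 ≈ 2.4849
Ratio ≈ 2.48:1


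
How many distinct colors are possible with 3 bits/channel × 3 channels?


Total bits = 3 bits/channel × 3 channels = 9 bits
Distinct colors = 2^9
= 512 colors


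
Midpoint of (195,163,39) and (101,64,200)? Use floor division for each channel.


Midpoint: each channel = ⌊(C₁+C₂)/2⌋
R: ⌊(195+101)/2⌋ = 148
G: ⌊(163+64)/2⌋ = 113
B: ⌊(39+200)/2⌋ = 119
= RGB(148, 113, 119)


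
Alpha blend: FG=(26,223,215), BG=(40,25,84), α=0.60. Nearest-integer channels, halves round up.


C = α×F + (1-α)×B, with 1-α = 0.40
R: 0.60×26 + 0.40×40 = 15.60 + 16.00 = 31.60 → 32
G: 0.60×223 + 0.40×25 = 133.80 + 10.00 = 143.80 → 144
B: 0.60×215 + 0.40×84 = 129.00 + 33.60 = 162.60 → 163
= RGB(32, 144, 163)


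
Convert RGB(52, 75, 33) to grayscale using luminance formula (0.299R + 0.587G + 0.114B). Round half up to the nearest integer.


Gray = 0.299×R + 0.587×G + 0.114×B
Gray = 0.299×52 + 0.587×75 + 0.114×33
Gray = 15.548 + 44.025 + 3.762
Gray = 63.335 → round half up → 63
Gray = 63


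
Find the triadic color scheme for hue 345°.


Triadic: equally spaced at 120° intervals
H1 = 345°
H2 = (345 + 120) mod 360 = 105°
H3 = (345 + 240) mod 360 = 225°
Triadic = 345°, 105°, 225°


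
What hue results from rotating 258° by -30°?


New hue = (H + rotation) mod 360
New hue = (258 -30) mod 360
= 228 mod 360
= 228°
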